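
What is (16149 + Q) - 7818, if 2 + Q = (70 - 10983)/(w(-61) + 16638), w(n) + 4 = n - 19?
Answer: 137867353/16554 ≈ 8328.3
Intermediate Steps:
w(n) = -23 + n (w(n) = -4 + (n - 19) = -4 + (-19 + n) = -23 + n)
Q = -44021/16554 (Q = -2 + (70 - 10983)/((-23 - 61) + 16638) = -2 - 10913/(-84 + 16638) = -2 - 10913/16554 = -44021/16554 ≈ -2.6592)
(16149 + Q) - 7818 = (16149 - 44021/16554) - 7818 = 267286525/16554 - 7818 = 137867353/16554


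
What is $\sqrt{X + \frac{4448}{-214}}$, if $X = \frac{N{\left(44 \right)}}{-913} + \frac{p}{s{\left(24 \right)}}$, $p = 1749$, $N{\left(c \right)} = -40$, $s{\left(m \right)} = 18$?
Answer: $\frac{\sqrt{26257266429306}}{586146} \approx 8.7422$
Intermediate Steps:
$X = \frac{532519}{5478}$ ($X = - \frac{40}{-913} + \frac{1749}{18} = \left(-40\right) \left(- \frac{1}{913}\right) + 1749 \cdot \frac{1}{18} = \frac{40}{913} + \frac{583}{6} = \frac{532519}{5478} \approx 97.21$)
$\sqrt{X + \frac{4448}{-214}} = \sqrt{\frac{532519}{5478} + \frac{4448}{-214}} = \sqrt{\frac{532519}{5478} + 4448 \left(- \frac{1}{214}\right)} = \sqrt{\frac{532519}{5478} - \frac{2224}{107}} = \sqrt{\frac{44796461}{586146}} = \frac{\sqrt{26257266429306}}{586146}$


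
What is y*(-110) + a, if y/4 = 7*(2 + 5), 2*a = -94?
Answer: -21607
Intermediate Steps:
a = -47 (a = (½)*(-94) = -47)
y = 196 (y = 4*(7*(2 + 5)) = 4*(7*7) = 4*49 = 196)
y*(-110) + a = 196*(-110) - 47 = -21560 - 47 = -21607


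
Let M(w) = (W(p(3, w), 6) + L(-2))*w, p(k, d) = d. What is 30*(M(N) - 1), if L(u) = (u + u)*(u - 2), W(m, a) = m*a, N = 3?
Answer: 3030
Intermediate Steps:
W(m, a) = a*m
L(u) = 2*u*(-2 + u) (L(u) = (2*u)*(-2 + u) = 2*u*(-2 + u))
M(w) = w*(16 + 6*w) (M(w) = (6*w + 2*(-2)*(-2 - 2))*w = (6*w + 2*(-2)*(-4))*w = (6*w + 16)*w = (16 + 6*w)*w = w*(16 + 6*w))
30*(M(N) - 1) = 30*(2*3*(8 + 3*3) - 1) = 30*(2*3*(8 + 9) - 1) = 30*(2*3*17 - 1) = 30*(102 - 1) = 30*101 = 3030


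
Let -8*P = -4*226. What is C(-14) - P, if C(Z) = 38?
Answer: -75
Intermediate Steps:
P = 113 (P = -(-1)*226/2 = -1/8*(-904) = 113)
C(-14) - P = 38 - 1*113 = 38 - 113 = -75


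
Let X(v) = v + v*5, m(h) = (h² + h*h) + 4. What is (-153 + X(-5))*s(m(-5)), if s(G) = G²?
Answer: -533628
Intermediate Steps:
m(h) = 4 + 2*h² (m(h) = (h² + h²) + 4 = 2*h² + 4 = 4 + 2*h²)
X(v) = 6*v (X(v) = v + 5*v = 6*v)
(-153 + X(-5))*s(m(-5)) = (-153 + 6*(-5))*(4 + 2*(-5)²)² = (-153 - 30)*(4 + 2*25)² = -183*(4 + 50)² = -183*54² = -183*2916 = -533628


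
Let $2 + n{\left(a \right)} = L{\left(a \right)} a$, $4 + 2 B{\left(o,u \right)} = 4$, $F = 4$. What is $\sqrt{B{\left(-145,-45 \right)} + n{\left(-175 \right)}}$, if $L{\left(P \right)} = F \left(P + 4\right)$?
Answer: $\sqrt{119698} \approx 345.97$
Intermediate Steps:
$B{\left(o,u \right)} = 0$ ($B{\left(o,u \right)} = -2 + \frac{1}{2} \cdot 4 = -2 + 2 = 0$)
$L{\left(P \right)} = 16 + 4 P$ ($L{\left(P \right)} = 4 \left(P + 4\right) = 4 \left(4 + P\right) = 16 + 4 P$)
$n{\left(a \right)} = -2 + a \left(16 + 4 a\right)$ ($n{\left(a \right)} = -2 + \left(16 + 4 a\right) a = -2 + a \left(16 + 4 a\right)$)
$\sqrt{B{\left(-145,-45 \right)} + n{\left(-175 \right)}} = \sqrt{0 - \left(2 + 700 \left(4 - 175\right)\right)} = \sqrt{0 - \left(2 + 700 \left(-171\right)\right)} = \sqrt{0 + \left(-2 + 119700\right)} = \sqrt{0 + 119698} = \sqrt{119698}$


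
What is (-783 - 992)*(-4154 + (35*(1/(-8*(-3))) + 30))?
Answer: 175620275/24 ≈ 7.3175e+6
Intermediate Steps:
(-783 - 992)*(-4154 + (35*(1/(-8*(-3))) + 30)) = -1775*(-4154 + (35*(-1/8*(-1/3)) + 30)) = -1775*(-4154 + (35*(1/24) + 30)) = -1775*(-4154 + (35/24 + 30)) = -1775*(-4154 + 755/24) = -1775*(-98941/24) = 175620275/24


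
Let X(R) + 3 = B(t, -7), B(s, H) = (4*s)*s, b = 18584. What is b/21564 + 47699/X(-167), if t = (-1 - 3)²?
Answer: 261888875/5504211 ≈ 47.580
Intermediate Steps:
t = 16 (t = (-4)² = 16)
B(s, H) = 4*s²
X(R) = 1021 (X(R) = -3 + 4*16² = -3 + 4*256 = -3 + 1024 = 1021)
b/21564 + 47699/X(-167) = 18584/21564 + 47699/1021 = 18584*(1/21564) + 47699*(1/1021) = 4646/5391 + 47699/1021 = 261888875/5504211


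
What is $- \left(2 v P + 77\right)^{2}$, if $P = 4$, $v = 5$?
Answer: $-13689$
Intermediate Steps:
$- \left(2 v P + 77\right)^{2} = - \left(2 \cdot 5 \cdot 4 + 77\right)^{2} = - \left(10 \cdot 4 + 77\right)^{2} = - \left(40 + 77\right)^{2} = - 117^{2} = \left(-1\right) 13689 = -13689$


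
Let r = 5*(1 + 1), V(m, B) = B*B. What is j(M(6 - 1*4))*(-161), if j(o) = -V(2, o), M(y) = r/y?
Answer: 4025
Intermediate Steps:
V(m, B) = B²
r = 10 (r = 5*2 = 10)
M(y) = 10/y
j(o) = -o²
j(M(6 - 1*4))*(-161) = -(10/(6 - 1*4))²*(-161) = -(10/(6 - 4))²*(-161) = -(10/2)²*(-161) = -(10*(½))²*(-161) = -1*5²*(-161) = -1*25*(-161) = -25*(-161) = 4025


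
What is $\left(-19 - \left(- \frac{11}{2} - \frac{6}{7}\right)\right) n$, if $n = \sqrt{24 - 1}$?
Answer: $- \frac{177 \sqrt{23}}{14} \approx -60.633$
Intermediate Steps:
$n = \sqrt{23} \approx 4.7958$
$\left(-19 - \left(- \frac{11}{2} - \frac{6}{7}\right)\right) n = \left(-19 - \left(- \frac{11}{2} - \frac{6}{7}\right)\right) \sqrt{23} = \left(-19 - - \frac{89}{14}\right) \sqrt{23} = \left(-19 + \left(\frac{6}{7} + \frac{11}{2}\right)\right) \sqrt{23} = \left(-19 + \frac{89}{14}\right) \sqrt{23} = - \frac{177 \sqrt{23}}{14}$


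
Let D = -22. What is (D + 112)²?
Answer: 8100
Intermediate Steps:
(D + 112)² = (-22 + 112)² = 90² = 8100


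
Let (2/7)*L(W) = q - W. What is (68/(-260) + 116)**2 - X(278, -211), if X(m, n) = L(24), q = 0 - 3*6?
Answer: 57216604/4225 ≈ 13542.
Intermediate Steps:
q = -18 (q = 0 - 18 = -18)
L(W) = -63 - 7*W/2 (L(W) = 7*(-18 - W)/2 = -63 - 7*W/2)
X(m, n) = -147 (X(m, n) = -63 - 7/2*24 = -63 - 84 = -147)
(68/(-260) + 116)**2 - X(278, -211) = (68/(-260) + 116)**2 - 1*(-147) = (68*(-1/260) + 116)**2 + 147 = (-17/65 + 116)**2 + 147 = (7523/65)**2 + 147 = 56595529/4225 + 147 = 57216604/4225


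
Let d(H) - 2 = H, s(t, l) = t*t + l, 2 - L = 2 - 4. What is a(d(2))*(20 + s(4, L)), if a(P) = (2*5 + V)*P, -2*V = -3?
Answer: 1840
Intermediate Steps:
V = 3/2 (V = -1/2*(-3) = 3/2 ≈ 1.5000)
L = 4 (L = 2 - (2 - 4) = 2 - 1*(-2) = 2 + 2 = 4)
s(t, l) = l + t**2 (s(t, l) = t**2 + l = l + t**2)
d(H) = 2 + H
a(P) = 23*P/2 (a(P) = (2*5 + 3/2)*P = (10 + 3/2)*P = 23*P/2)
a(d(2))*(20 + s(4, L)) = (23*(2 + 2)/2)*(20 + (4 + 4**2)) = ((23/2)*4)*(20 + (4 + 16)) = 46*(20 + 20) = 46*40 = 1840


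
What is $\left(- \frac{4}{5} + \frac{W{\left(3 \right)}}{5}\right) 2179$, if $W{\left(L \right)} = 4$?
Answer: $0$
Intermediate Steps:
$\left(- \frac{4}{5} + \frac{W{\left(3 \right)}}{5}\right) 2179 = \left(- \frac{4}{5} + \frac{4}{5}\right) 2179 = 0 \cdot 2179 = 0$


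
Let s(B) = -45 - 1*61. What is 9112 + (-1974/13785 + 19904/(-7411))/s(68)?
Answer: 16445730975779/1804837885 ≈ 9112.0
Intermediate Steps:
s(B) = -106 (s(B) = -45 - 61 = -106)
9112 + (-1974/13785 + 19904/(-7411))/s(68) = 9112 + (-1974/13785 + 19904/(-7411))/(-106) = 9112 + (-1974*1/13785 + 19904*(-1/7411))*(-1/106) = 9112 + (-658/4595 - 19904/7411)*(-1/106) = 9112 - 96335318/34053545*(-1/106) = 9112 + 48167659/1804837885 = 16445730975779/1804837885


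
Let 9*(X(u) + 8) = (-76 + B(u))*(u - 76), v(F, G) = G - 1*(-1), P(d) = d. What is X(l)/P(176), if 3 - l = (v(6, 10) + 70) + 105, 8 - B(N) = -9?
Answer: 15209/1584 ≈ 9.6016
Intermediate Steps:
B(N) = 17 (B(N) = 8 - 1*(-9) = 8 + 9 = 17)
v(F, G) = 1 + G (v(F, G) = G + 1 = 1 + G)
l = -183 (l = 3 - (((1 + 10) + 70) + 105) = 3 - ((11 + 70) + 105) = 3 - (81 + 105) = 3 - 1*186 = 3 - 186 = -183)
X(u) = 4412/9 - 59*u/9 (X(u) = -8 + ((-76 + 17)*(u - 76))/9 = -8 + (-59*(-76 + u))/9 = -8 + (4484 - 59*u)/9 = -8 + (4484/9 - 59*u/9) = 4412/9 - 59*u/9)
X(l)/P(176) = (4412/9 - 59/9*(-183))/176 = (4412/9 + 3599/3)*(1/176) = (15209/9)*(1/176) = 15209/1584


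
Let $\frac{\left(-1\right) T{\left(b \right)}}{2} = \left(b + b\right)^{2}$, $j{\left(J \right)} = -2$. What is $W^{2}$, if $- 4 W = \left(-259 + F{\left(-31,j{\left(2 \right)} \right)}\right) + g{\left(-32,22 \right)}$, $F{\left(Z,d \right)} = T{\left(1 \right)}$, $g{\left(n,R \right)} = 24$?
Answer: $\frac{59049}{16} \approx 3690.6$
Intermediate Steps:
$T{\left(b \right)} = - 8 b^{2}$ ($T{\left(b \right)} = - 2 \left(b + b\right)^{2} = - 2 \left(2 b\right)^{2} = - 2 \cdot 4 b^{2} = - 8 b^{2}$)
$F{\left(Z,d \right)} = -8$ ($F{\left(Z,d \right)} = - 8 \cdot 1^{2} = \left(-8\right) 1 = -8$)
$W = \frac{243}{4}$ ($W = - \frac{\left(-259 - 8\right) + 24}{4} = - \frac{-267 + 24}{4} = \left(- \frac{1}{4}\right) \left(-243\right) = \frac{243}{4} \approx 60.75$)
$W^{2} = \left(\frac{243}{4}\right)^{2} = \frac{59049}{16}$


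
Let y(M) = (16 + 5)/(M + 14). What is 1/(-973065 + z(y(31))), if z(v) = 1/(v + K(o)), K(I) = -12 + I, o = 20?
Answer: -127/123579240 ≈ -1.0277e-6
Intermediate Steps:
y(M) = 21/(14 + M)
z(v) = 1/(8 + v) (z(v) = 1/(v + (-12 + 20)) = 1/(v + 8) = 1/(8 + v))
1/(-973065 + z(y(31))) = 1/(-973065 + 1/(8 + 21/(14 + 31))) = 1/(-973065 + 1/(8 + 21/45)) = 1/(-973065 + 1/(8 + 21*(1/45))) = 1/(-973065 + 1/(8 + 7/15)) = 1/(-973065 + 1/(127/15)) = 1/(-973065 + 15/127) = 1/(-123579240/127) = -127/123579240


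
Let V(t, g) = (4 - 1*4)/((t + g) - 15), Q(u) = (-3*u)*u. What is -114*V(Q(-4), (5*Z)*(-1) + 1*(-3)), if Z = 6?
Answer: 0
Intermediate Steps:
Q(u) = -3*u²
V(t, g) = 0 (V(t, g) = (4 - 4)/((g + t) - 15) = 0/(-15 + g + t) = 0)
-114*V(Q(-4), (5*Z)*(-1) + 1*(-3)) = -114*0 = 0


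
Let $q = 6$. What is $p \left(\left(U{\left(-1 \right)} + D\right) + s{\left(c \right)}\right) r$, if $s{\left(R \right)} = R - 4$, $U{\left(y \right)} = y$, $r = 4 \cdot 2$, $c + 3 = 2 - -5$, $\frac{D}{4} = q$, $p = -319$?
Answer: $-58696$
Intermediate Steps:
$D = 24$ ($D = 4 \cdot 6 = 24$)
$c = 4$ ($c = -3 + \left(2 - -5\right) = -3 + \left(2 + 5\right) = -3 + 7 = 4$)
$r = 8$
$s{\left(R \right)} = -4 + R$
$p \left(\left(U{\left(-1 \right)} + D\right) + s{\left(c \right)}\right) r = - 319 \left(\left(-1 + 24\right) + \left(-4 + 4\right)\right) 8 = - 319 \left(23 + 0\right) 8 = - 319 \cdot 23 \cdot 8 = \left(-319\right) 184 = -58696$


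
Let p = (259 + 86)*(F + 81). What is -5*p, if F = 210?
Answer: -501975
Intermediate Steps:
p = 100395 (p = (259 + 86)*(210 + 81) = 345*291 = 100395)
-5*p = -5*100395 = -501975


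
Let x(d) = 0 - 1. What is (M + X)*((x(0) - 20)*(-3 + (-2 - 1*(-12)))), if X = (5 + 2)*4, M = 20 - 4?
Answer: -6468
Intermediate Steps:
x(d) = -1
M = 16
X = 28 (X = 7*4 = 28)
(M + X)*((x(0) - 20)*(-3 + (-2 - 1*(-12)))) = (16 + 28)*((-1 - 20)*(-3 + (-2 - 1*(-12)))) = 44*(-21*(-3 + (-2 + 12))) = 44*(-21*(-3 + 10)) = 44*(-21*7) = 44*(-147) = -6468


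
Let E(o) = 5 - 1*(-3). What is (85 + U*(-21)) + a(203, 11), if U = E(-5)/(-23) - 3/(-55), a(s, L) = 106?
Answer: 249406/1265 ≈ 197.16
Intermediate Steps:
E(o) = 8 (E(o) = 5 + 3 = 8)
U = -371/1265 (U = 8/(-23) - 3/(-55) = 8*(-1/23) - 3*(-1/55) = -8/23 + 3/55 = -371/1265 ≈ -0.29328)
(85 + U*(-21)) + a(203, 11) = (85 - 371/1265*(-21)) + 106 = (85 + 7791/1265) + 106 = 115316/1265 + 106 = 249406/1265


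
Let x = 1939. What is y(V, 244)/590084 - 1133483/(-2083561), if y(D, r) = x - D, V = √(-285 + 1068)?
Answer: 672890207351/1229476009124 - 3*√87/590084 ≈ 0.54725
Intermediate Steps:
V = 3*√87 (V = √783 = 3*√87 ≈ 27.982)
y(D, r) = 1939 - D
y(V, 244)/590084 - 1133483/(-2083561) = (1939 - 3*√87)/590084 - 1133483/(-2083561) = (1939 - 3*√87)*(1/590084) - 1133483*(-1/2083561) = (1939/590084 - 3*√87/590084) + 1133483/2083561 = 672890207351/1229476009124 - 3*√87/590084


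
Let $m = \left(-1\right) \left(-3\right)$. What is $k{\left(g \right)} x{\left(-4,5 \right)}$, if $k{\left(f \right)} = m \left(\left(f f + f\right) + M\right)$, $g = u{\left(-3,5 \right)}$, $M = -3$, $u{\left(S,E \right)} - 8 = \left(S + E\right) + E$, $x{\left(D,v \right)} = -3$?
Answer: $-2133$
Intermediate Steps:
$u{\left(S,E \right)} = 8 + S + 2 E$ ($u{\left(S,E \right)} = 8 + \left(\left(S + E\right) + E\right) = 8 + \left(\left(E + S\right) + E\right) = 8 + \left(S + 2 E\right) = 8 + S + 2 E$)
$g = 15$ ($g = 8 - 3 + 2 \cdot 5 = 8 - 3 + 10 = 15$)
$m = 3$
$k{\left(f \right)} = -9 + 3 f + 3 f^{2}$ ($k{\left(f \right)} = 3 \left(\left(f f + f\right) - 3\right) = 3 \left(\left(f^{2} + f\right) - 3\right) = 3 \left(\left(f + f^{2}\right) - 3\right) = 3 \left(-3 + f + f^{2}\right) = -9 + 3 f + 3 f^{2}$)
$k{\left(g \right)} x{\left(-4,5 \right)} = \left(-9 + 3 \cdot 15 + 3 \cdot 15^{2}\right) \left(-3\right) = \left(-9 + 45 + 3 \cdot 225\right) \left(-3\right) = \left(-9 + 45 + 675\right) \left(-3\right) = 711 \left(-3\right) = -2133$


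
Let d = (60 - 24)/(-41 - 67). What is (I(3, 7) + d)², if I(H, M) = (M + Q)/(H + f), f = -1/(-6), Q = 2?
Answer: 20449/3249 ≈ 6.2939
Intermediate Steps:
f = ⅙ (f = -1*(-⅙) = ⅙ ≈ 0.16667)
d = -⅓ (d = 36/(-108) = 36*(-1/108) = -⅓ ≈ -0.33333)
I(H, M) = (2 + M)/(⅙ + H) (I(H, M) = (M + 2)/(H + ⅙) = (2 + M)/(⅙ + H))
(I(3, 7) + d)² = (6*(2 + 7)/(1 + 6*3) - ⅓)² = (6*9/(1 + 18) - ⅓)² = (6*9/19 - ⅓)² = (6*(1/19)*9 - ⅓)² = (54/19 - ⅓)² = (143/57)² = 20449/3249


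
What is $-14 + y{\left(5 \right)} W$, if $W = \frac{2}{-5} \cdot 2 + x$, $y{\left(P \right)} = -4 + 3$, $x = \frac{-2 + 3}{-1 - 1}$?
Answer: $- \frac{127}{10} \approx -12.7$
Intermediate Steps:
$x = - \frac{1}{2}$ ($x = 1 \frac{1}{-2} = 1 \left(- \frac{1}{2}\right) = - \frac{1}{2} \approx -0.5$)
$y{\left(P \right)} = -1$
$W = - \frac{13}{10}$ ($W = \frac{2}{-5} \cdot 2 - \frac{1}{2} = 2 \left(- \frac{1}{5}\right) 2 - \frac{1}{2} = \left(- \frac{2}{5}\right) 2 - \frac{1}{2} = - \frac{4}{5} - \frac{1}{2} = - \frac{13}{10} \approx -1.3$)
$-14 + y{\left(5 \right)} W = -14 - - \frac{13}{10} = -14 + \frac{13}{10} = - \frac{127}{10}$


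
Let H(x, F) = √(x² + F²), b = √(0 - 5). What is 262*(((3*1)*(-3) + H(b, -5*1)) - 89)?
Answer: -25676 + 524*√5 ≈ -24504.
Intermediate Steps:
b = I*√5 (b = √(-5) = I*√5 ≈ 2.2361*I)
H(x, F) = √(F² + x²)
262*(((3*1)*(-3) + H(b, -5*1)) - 89) = 262*(((3*1)*(-3) + √((-5*1)² + (I*√5)²)) - 89) = 262*((3*(-3) + √((-5)² - 5)) - 89) = 262*((-9 + √(25 - 5)) - 89) = 262*((-9 + √20) - 89) = 262*((-9 + 2*√5) - 89) = 262*(-98 + 2*√5) = -25676 + 524*√5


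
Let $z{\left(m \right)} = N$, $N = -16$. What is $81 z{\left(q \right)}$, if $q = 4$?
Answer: $-1296$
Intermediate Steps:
$z{\left(m \right)} = -16$
$81 z{\left(q \right)} = 81 \left(-16\right) = -1296$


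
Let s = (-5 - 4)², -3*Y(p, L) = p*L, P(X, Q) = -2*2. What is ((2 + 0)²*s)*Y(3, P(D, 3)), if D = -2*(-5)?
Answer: 1296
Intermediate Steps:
D = 10
P(X, Q) = -4
Y(p, L) = -L*p/3 (Y(p, L) = -p*L/3 = -L*p/3)
s = 81 (s = (-9)² = 81)
((2 + 0)²*s)*Y(3, P(D, 3)) = ((2 + 0)²*81)*(-⅓*(-4)*3) = (2²*81)*4 = (4*81)*4 = 324*4 = 1296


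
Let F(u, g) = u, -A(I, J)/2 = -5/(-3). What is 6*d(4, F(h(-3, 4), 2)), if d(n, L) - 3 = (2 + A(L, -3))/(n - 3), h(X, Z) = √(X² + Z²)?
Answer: 10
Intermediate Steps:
A(I, J) = -10/3 (A(I, J) = -(-10)/(-3) = -(-10)*(-1)/3 = -2*5/3 = -10/3)
d(n, L) = 3 - 4/(3*(-3 + n)) (d(n, L) = 3 + (2 - 10/3)/(n - 3) = 3 - 4/(3*(-3 + n)))
6*d(4, F(h(-3, 4), 2)) = 6*((-31 + 9*4)/(3*(-3 + 4))) = 6*((⅓)*(-31 + 36)/1) = 6*((⅓)*1*5) = 6*(5/3) = 10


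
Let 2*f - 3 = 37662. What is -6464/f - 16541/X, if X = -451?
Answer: 617186237/16986915 ≈ 36.333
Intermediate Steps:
f = 37665/2 (f = 3/2 + (1/2)*37662 = 3/2 + 18831 = 37665/2 ≈ 18833.)
-6464/f - 16541/X = -6464/37665/2 - 16541/(-451) = -6464*2/37665 - 16541*(-1/451) = -12928/37665 + 16541/451 = 617186237/16986915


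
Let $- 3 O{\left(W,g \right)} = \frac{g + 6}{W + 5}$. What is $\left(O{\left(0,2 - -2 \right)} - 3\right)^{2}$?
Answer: $\frac{121}{9} \approx 13.444$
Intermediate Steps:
$O{\left(W,g \right)} = - \frac{6 + g}{3 \left(5 + W\right)}$ ($O{\left(W,g \right)} = - \frac{\left(g + 6\right) \frac{1}{W + 5}}{3} = - \frac{\left(6 + g\right) \frac{1}{5 + W}}{3} = - \frac{\frac{1}{5 + W} \left(6 + g\right)}{3} = - \frac{6 + g}{3 \left(5 + W\right)}$)
$\left(O{\left(0,2 - -2 \right)} - 3\right)^{2} = \left(\frac{-6 - \left(2 - -2\right)}{3 \left(5 + 0\right)} - 3\right)^{2} = \left(\frac{-6 - \left(2 + 2\right)}{3 \cdot 5} - 3\right)^{2} = \left(\frac{1}{3} \cdot \frac{1}{5} \left(-6 - 4\right) - 3\right)^{2} = \left(\frac{1}{3} \cdot \frac{1}{5} \left(-10\right) - 3\right)^{2} = \left(- \frac{2}{3} - 3\right)^{2} = \left(- \frac{11}{3}\right)^{2} = \frac{121}{9}$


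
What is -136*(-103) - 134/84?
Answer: 588269/42 ≈ 14006.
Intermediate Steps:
-136*(-103) - 134/84 = 14008 - 134*1/84 = 14008 - 67/42 = 588269/42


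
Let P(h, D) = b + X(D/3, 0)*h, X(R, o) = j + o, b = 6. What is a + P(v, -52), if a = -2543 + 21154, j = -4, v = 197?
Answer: 17829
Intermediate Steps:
X(R, o) = -4 + o
a = 18611
P(h, D) = 6 - 4*h (P(h, D) = 6 + (-4 + 0)*h = 6 - 4*h)
a + P(v, -52) = 18611 + (6 - 4*197) = 18611 + (6 - 788) = 18611 - 782 = 17829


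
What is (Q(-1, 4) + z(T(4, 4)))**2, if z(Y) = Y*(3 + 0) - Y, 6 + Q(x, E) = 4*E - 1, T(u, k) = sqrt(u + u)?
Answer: 113 + 72*sqrt(2) ≈ 214.82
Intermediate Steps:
T(u, k) = sqrt(2)*sqrt(u) (T(u, k) = sqrt(2*u) = sqrt(2)*sqrt(u))
Q(x, E) = -7 + 4*E (Q(x, E) = -6 + (4*E - 1) = -6 + (-1 + 4*E) = -7 + 4*E)
z(Y) = 2*Y (z(Y) = Y*3 - Y = 3*Y - Y = 2*Y)
(Q(-1, 4) + z(T(4, 4)))**2 = ((-7 + 4*4) + 2*(sqrt(2)*sqrt(4)))**2 = ((-7 + 16) + 2*(sqrt(2)*2))**2 = (9 + 2*(2*sqrt(2)))**2 = (9 + 4*sqrt(2))**2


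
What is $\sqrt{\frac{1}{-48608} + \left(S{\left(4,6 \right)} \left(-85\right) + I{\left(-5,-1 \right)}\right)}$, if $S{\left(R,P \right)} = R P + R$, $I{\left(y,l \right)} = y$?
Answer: $\frac{i \sqrt{7187665022}}{1736} \approx 48.836 i$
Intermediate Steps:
$S{\left(R,P \right)} = R + P R$ ($S{\left(R,P \right)} = P R + R = R + P R$)
$\sqrt{\frac{1}{-48608} + \left(S{\left(4,6 \right)} \left(-85\right) + I{\left(-5,-1 \right)}\right)} = \sqrt{\frac{1}{-48608} + \left(4 \left(1 + 6\right) \left(-85\right) - 5\right)} = \sqrt{- \frac{1}{48608} + \left(4 \cdot 7 \left(-85\right) - 5\right)} = \sqrt{- \frac{1}{48608} + \left(28 \left(-85\right) - 5\right)} = \sqrt{- \frac{1}{48608} - 2385} = \sqrt{- \frac{115930081}{48608}} = \frac{i \sqrt{7187665022}}{1736}$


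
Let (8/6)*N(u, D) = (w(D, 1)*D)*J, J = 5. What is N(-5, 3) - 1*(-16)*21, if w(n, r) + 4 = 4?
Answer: 336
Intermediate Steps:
w(n, r) = 0 (w(n, r) = -4 + 4 = 0)
N(u, D) = 0 (N(u, D) = 3*((0*D)*5)/4 = 3*(0*5)/4 = (3/4)*0 = 0)
N(-5, 3) - 1*(-16)*21 = 0 - 1*(-16)*21 = 0 + 16*21 = 0 + 336 = 336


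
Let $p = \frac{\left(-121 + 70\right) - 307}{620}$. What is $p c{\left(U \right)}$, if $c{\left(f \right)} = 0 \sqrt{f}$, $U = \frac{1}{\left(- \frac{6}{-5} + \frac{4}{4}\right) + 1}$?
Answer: $0$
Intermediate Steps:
$U = \frac{5}{16}$ ($U = \frac{1}{\left(\left(-6\right) \left(- \frac{1}{5}\right) + 4 \cdot \frac{1}{4}\right) + 1} = \frac{1}{\left(\frac{6}{5} + 1\right) + 1} = \frac{1}{\frac{11}{5} + 1} = \frac{1}{\frac{16}{5}} = \frac{5}{16} \approx 0.3125$)
$c{\left(f \right)} = 0$
$p = - \frac{179}{310}$ ($p = \left(-51 - 307\right) \frac{1}{620} = \left(-358\right) \frac{1}{620} = - \frac{179}{310} \approx -0.57742$)
$p c{\left(U \right)} = \left(- \frac{179}{310}\right) 0 = 0$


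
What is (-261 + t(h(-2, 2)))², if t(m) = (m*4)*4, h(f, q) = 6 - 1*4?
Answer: 52441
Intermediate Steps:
h(f, q) = 2 (h(f, q) = 6 - 4 = 2)
t(m) = 16*m (t(m) = (4*m)*4 = 16*m)
(-261 + t(h(-2, 2)))² = (-261 + 16*2)² = (-261 + 32)² = (-229)² = 52441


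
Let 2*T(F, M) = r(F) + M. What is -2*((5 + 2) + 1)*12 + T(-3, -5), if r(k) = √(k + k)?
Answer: -389/2 + I*√6/2 ≈ -194.5 + 1.2247*I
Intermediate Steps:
r(k) = √2*√k (r(k) = √(2*k) = √2*√k)
T(F, M) = M/2 + √2*√F/2 (T(F, M) = (√2*√F + M)/2 = (M + √2*√F)/2 = M/2 + √2*√F/2)
-2*((5 + 2) + 1)*12 + T(-3, -5) = -2*((5 + 2) + 1)*12 + ((½)*(-5) + √2*√(-3)/2) = -2*(7 + 1)*12 + (-5/2 + √2*(I*√3)/2) = -2*8*12 + (-5/2 + I*√6/2) = -16*12 + (-5/2 + I*√6/2) = -192 + (-5/2 + I*√6/2) = -389/2 + I*√6/2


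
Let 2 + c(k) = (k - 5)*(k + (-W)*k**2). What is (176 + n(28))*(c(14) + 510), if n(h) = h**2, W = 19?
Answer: -31566720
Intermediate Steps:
c(k) = -2 + (-5 + k)*(k - 19*k**2) (c(k) = -2 + (k - 5)*(k + (-1*19)*k**2) = -2 + (-5 + k)*(k - 19*k**2))
(176 + n(28))*(c(14) + 510) = (176 + 28**2)*((-2 - 19*14**3 - 5*14 + 96*14**2) + 510) = (176 + 784)*((-2 - 19*2744 - 70 + 96*196) + 510) = 960*((-2 - 52136 - 70 + 18816) + 510) = 960*(-33392 + 510) = 960*(-32882) = -31566720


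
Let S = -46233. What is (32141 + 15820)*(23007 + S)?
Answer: -1113942186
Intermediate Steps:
(32141 + 15820)*(23007 + S) = (32141 + 15820)*(23007 - 46233) = 47961*(-23226) = -1113942186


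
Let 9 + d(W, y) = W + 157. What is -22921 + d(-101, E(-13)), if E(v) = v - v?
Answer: -22874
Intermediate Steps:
E(v) = 0
d(W, y) = 148 + W (d(W, y) = -9 + (W + 157) = -9 + (157 + W) = 148 + W)
-22921 + d(-101, E(-13)) = -22921 + (148 - 101) = -22921 + 47 = -22874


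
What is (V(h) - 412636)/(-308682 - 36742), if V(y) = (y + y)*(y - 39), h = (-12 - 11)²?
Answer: -13223/43178 ≈ -0.30624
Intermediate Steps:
h = 529 (h = (-23)² = 529)
V(y) = 2*y*(-39 + y) (V(y) = (2*y)*(-39 + y) = 2*y*(-39 + y))
(V(h) - 412636)/(-308682 - 36742) = (2*529*(-39 + 529) - 412636)/(-308682 - 36742) = (2*529*490 - 412636)/(-345424) = (518420 - 412636)*(-1/345424) = 105784*(-1/345424) = -13223/43178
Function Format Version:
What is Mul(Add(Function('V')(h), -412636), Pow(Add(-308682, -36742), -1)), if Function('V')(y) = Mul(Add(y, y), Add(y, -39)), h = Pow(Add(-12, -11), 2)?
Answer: Rational(-13223, 43178) ≈ -0.30624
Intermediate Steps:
h = 529 (h = Pow(-23, 2) = 529)
Function('V')(y) = Mul(2, y, Add(-39, y)) (Function('V')(y) = Mul(Mul(2, y), Add(-39, y)) = Mul(2, y, Add(-39, y)))
Mul(Add(Function('V')(h), -412636), Pow(Add(-308682, -36742), -1)) = Mul(Add(Mul(2, 529, Add(-39, 529)), -412636), Pow(Add(-308682, -36742), -1)) = Mul(Add(Mul(2, 529, 490), -412636), Pow(-345424, -1)) = Mul(Add(518420, -412636), Rational(-1, 345424)) = Mul(105784, Rational(-1, 345424)) = Rational(-13223, 43178)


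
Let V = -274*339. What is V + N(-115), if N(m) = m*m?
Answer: -79661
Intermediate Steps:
N(m) = m²
V = -92886
V + N(-115) = -92886 + (-115)² = -92886 + 13225 = -79661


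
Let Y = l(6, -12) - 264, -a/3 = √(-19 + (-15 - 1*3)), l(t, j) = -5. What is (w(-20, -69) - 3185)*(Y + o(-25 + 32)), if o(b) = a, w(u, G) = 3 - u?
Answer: 850578 + 9486*I*√37 ≈ 8.5058e+5 + 57701.0*I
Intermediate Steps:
a = -3*I*√37 (a = -3*√(-19 + (-15 - 1*3)) = -3*√(-19 + (-15 - 3)) = -3*√(-19 - 18) = -3*I*√37 ≈ -18.248*I)
Y = -269 (Y = -5 - 264 = -269)
o(b) = -3*I*√37
(w(-20, -69) - 3185)*(Y + o(-25 + 32)) = ((3 - 1*(-20)) - 3185)*(-269 - 3*I*√37) = ((3 + 20) - 3185)*(-269 - 3*I*√37) = (23 - 3185)*(-269 - 3*I*√37) = -3162*(-269 - 3*I*√37) = 850578 + 9486*I*√37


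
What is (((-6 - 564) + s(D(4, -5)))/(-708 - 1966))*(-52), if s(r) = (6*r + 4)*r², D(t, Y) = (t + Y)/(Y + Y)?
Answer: -529243/47750 ≈ -11.084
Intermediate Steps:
D(t, Y) = (Y + t)/(2*Y) (D(t, Y) = (Y + t)/((2*Y)) = (Y + t)*(1/(2*Y)) = (Y + t)/(2*Y))
s(r) = r²*(4 + 6*r) (s(r) = (4 + 6*r)*r² = r²*(4 + 6*r))
(((-6 - 564) + s(D(4, -5)))/(-708 - 1966))*(-52) = (((-6 - 564) + ((½)*(-5 + 4)/(-5))²*(4 + 6*((½)*(-5 + 4)/(-5))))/(-708 - 1966))*(-52) = ((-570 + ((½)*(-⅕)*(-1))²*(4 + 6*((½)*(-⅕)*(-1))))/(-2674))*(-52) = ((-570 + (⅒)²*(4 + 6*(⅒)))*(-1/2674))*(-52) = ((-570 + (4 + ⅗)/100)*(-1/2674))*(-52) = ((-570 + (1/100)*(23/5))*(-1/2674))*(-52) = ((-570 + 23/500)*(-1/2674))*(-52) = -284977/500*(-1/2674)*(-52) = (40711/191000)*(-52) = -529243/47750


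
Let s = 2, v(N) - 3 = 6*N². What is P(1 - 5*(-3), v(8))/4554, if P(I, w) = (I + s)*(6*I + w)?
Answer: 21/11 ≈ 1.9091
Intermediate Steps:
v(N) = 3 + 6*N²
P(I, w) = (2 + I)*(w + 6*I) (P(I, w) = (I + 2)*(6*I + w) = (2 + I)*(w + 6*I))
P(1 - 5*(-3), v(8))/4554 = (2*(3 + 6*8²) + 6*(1 - 5*(-3))² + 12*(1 - 5*(-3)) + (1 - 5*(-3))*(3 + 6*8²))/4554 = (2*(3 + 6*64) + 6*(1 + 15)² + 12*(1 + 15) + (1 + 15)*(3 + 6*64))*(1/4554) = (2*(3 + 384) + 6*16² + 12*16 + 16*(3 + 384))*(1/4554) = (2*387 + 6*256 + 192 + 16*387)*(1/4554) = (774 + 1536 + 192 + 6192)*(1/4554) = 8694*(1/4554) = 21/11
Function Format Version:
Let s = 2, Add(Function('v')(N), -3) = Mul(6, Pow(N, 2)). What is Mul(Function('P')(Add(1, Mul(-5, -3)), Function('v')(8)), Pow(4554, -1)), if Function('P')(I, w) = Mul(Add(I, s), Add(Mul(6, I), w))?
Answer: Rational(21, 11) ≈ 1.9091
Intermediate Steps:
Function('v')(N) = Add(3, Mul(6, Pow(N, 2)))
Function('P')(I, w) = Mul(Add(2, I), Add(w, Mul(6, I))) (Function('P')(I, w) = Mul(Add(I, 2), Add(Mul(6, I), w)) = Mul(Add(2, I), Add(w, Mul(6, I))))
Mul(Function('P')(Add(1, Mul(-5, -3)), Function('v')(8)), Pow(4554, -1)) = Mul(Add(Mul(2, Add(3, Mul(6, Pow(8, 2)))), Mul(6, Pow(Add(1, Mul(-5, -3)), 2)), Mul(12, Add(1, Mul(-5, -3))), Mul(Add(1, Mul(-5, -3)), Add(3, Mul(6, Pow(8, 2))))), Pow(4554, -1)) = Mul(Add(Mul(2, Add(3, Mul(6, 64))), Mul(6, Pow(Add(1, 15), 2)), Mul(12, Add(1, 15)), Mul(Add(1, 15), Add(3, Mul(6, 64)))), Rational(1, 4554)) = Mul(Add(Mul(2, Add(3, 384)), Mul(6, Pow(16, 2)), Mul(12, 16), Mul(16, Add(3, 384))), Rational(1, 4554)) = Mul(Add(Mul(2, 387), Mul(6, 256), 192, Mul(16, 387)), Rational(1, 4554)) = Mul(Add(774, 1536, 192, 6192), Rational(1, 4554)) = Mul(8694, Rational(1, 4554)) = Rational(21, 11)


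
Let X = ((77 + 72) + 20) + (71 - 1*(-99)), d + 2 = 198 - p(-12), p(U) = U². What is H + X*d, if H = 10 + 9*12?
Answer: 17746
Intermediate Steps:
d = 52 (d = -2 + (198 - 1*(-12)²) = -2 + (198 - 1*144) = -2 + (198 - 144) = -2 + 54 = 52)
X = 339 (X = (149 + 20) + (71 + 99) = 169 + 170 = 339)
H = 118 (H = 10 + 108 = 118)
H + X*d = 118 + 339*52 = 118 + 17628 = 17746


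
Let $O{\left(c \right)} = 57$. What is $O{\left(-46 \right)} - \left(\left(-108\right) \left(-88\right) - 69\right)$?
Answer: $-9378$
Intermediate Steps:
$O{\left(-46 \right)} - \left(\left(-108\right) \left(-88\right) - 69\right) = 57 - \left(\left(-108\right) \left(-88\right) - 69\right) = 57 - \left(9504 - 69\right) = 57 - 9435 = -9378$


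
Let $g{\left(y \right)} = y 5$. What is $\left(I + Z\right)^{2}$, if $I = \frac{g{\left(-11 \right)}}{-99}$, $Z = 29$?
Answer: $\frac{70756}{81} \approx 873.53$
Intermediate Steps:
$g{\left(y \right)} = 5 y$
$I = \frac{5}{9}$ ($I = \frac{5 \left(-11\right)}{-99} = \left(-55\right) \left(- \frac{1}{99}\right) = \frac{5}{9} \approx 0.55556$)
$\left(I + Z\right)^{2} = \left(\frac{5}{9} + 29\right)^{2} = \left(\frac{266}{9}\right)^{2} = \frac{70756}{81}$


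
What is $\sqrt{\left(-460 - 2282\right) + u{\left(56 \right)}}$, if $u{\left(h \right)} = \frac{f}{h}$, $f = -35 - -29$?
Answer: $\frac{3 i \sqrt{59717}}{14} \approx 52.365 i$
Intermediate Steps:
$f = -6$ ($f = -35 + 29 = -6$)
$u{\left(h \right)} = - \frac{6}{h}$
$\sqrt{\left(-460 - 2282\right) + u{\left(56 \right)}} = \sqrt{\left(-460 - 2282\right) - \frac{6}{56}} = \sqrt{\left(-460 - 2282\right) - \frac{3}{28}} = \sqrt{-2742 - \frac{3}{28}} = \sqrt{- \frac{76779}{28}} = \frac{3 i \sqrt{59717}}{14}$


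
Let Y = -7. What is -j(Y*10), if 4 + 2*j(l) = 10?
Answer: -3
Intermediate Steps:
j(l) = 3 (j(l) = -2 + (1/2)*10 = -2 + 5 = 3)
-j(Y*10) = -1*3 = -3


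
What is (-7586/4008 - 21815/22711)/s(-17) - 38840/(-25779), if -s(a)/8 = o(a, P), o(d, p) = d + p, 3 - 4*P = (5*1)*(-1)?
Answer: 5353297441937/3610078786080 ≈ 1.4829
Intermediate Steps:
P = 2 (P = ¾ - 5*1*(-1)/4 = ¾ - 5*(-1)/4 = ¾ - ¼*(-5) = ¾ + 5/4 = 2)
s(a) = -16 - 8*a (s(a) = -8*(a + 2) = -8*(2 + a) = -16 - 8*a)
(-7586/4008 - 21815/22711)/s(-17) - 38840/(-25779) = (-7586/4008 - 21815/22711)/(-16 - 8*(-17)) - 38840/(-25779) = (-7586*1/4008 - 21815*1/22711)/(-16 + 136) - 38840*(-1/25779) = (-3793/2004 - 21815/22711)/120 + 38840/25779 = -129860083/45512844*1/120 + 38840/25779 = -129860083/5461541280 + 38840/25779 = 5353297441937/3610078786080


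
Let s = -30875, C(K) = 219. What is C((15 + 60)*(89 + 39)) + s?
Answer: -30656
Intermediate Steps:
C((15 + 60)*(89 + 39)) + s = 219 - 30875 = -30656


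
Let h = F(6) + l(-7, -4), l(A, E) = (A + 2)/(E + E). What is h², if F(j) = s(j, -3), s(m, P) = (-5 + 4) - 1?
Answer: 121/64 ≈ 1.8906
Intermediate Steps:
s(m, P) = -2 (s(m, P) = -1 - 1 = -2)
F(j) = -2
l(A, E) = (2 + A)/(2*E) (l(A, E) = (2 + A)/((2*E)) = (2 + A)*(1/(2*E)) = (2 + A)/(2*E))
h = -11/8 (h = -2 + (½)*(2 - 7)/(-4) = -2 + (½)*(-¼)*(-5) = -2 + 5/8 = -11/8 ≈ -1.3750)
h² = (-11/8)² = 121/64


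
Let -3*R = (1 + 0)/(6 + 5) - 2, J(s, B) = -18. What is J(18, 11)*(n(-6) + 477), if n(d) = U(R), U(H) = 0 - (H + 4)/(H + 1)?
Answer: -8535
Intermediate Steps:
R = 7/11 (R = -((1 + 0)/(6 + 5) - 2)/3 = -(1/11 - 2)/3 = -1/3*(-21/11) = 7/11 ≈ 0.63636)
U(H) = -(4 + H)/(1 + H) (U(H) = 0 - (4 + H)/(1 + H) = -(4 + H)/(1 + H))
n(d) = -17/6 (n(d) = (-4 - 1*7/11)/(1 + 7/11) = (-4 - 7/11)/(18/11) = (11/18)*(-51/11) = -17/6)
J(18, 11)*(n(-6) + 477) = -18*(-17/6 + 477) = -18*2845/6 = -8535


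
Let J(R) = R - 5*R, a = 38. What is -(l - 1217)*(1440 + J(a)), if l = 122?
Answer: 1410360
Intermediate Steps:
J(R) = -4*R
-(l - 1217)*(1440 + J(a)) = -(122 - 1217)*(1440 - 4*38) = -(-1095)*(1440 - 152) = -(-1095)*1288 = -1*(-1410360) = 1410360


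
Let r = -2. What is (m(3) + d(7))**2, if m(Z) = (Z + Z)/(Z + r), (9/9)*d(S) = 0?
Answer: 36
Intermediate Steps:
d(S) = 0
m(Z) = 2*Z/(-2 + Z) (m(Z) = (Z + Z)/(Z - 2) = (2*Z)/(-2 + Z) = 2*Z/(-2 + Z))
(m(3) + d(7))**2 = (2*3/(-2 + 3) + 0)**2 = (2*3/1 + 0)**2 = (2*3*1 + 0)**2 = (6 + 0)**2 = 6**2 = 36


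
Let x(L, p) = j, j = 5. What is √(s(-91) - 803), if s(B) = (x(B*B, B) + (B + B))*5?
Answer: 2*I*√422 ≈ 41.085*I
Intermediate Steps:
x(L, p) = 5
s(B) = 25 + 10*B (s(B) = (5 + (B + B))*5 = (5 + 2*B)*5 = 25 + 10*B)
√(s(-91) - 803) = √((25 + 10*(-91)) - 803) = √((25 - 910) - 803) = √(-885 - 803) = √(-1688) = 2*I*√422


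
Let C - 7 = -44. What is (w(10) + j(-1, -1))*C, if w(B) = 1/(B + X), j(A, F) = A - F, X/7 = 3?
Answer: -37/31 ≈ -1.1935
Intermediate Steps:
X = 21 (X = 7*3 = 21)
C = -37 (C = 7 - 44 = -37)
w(B) = 1/(21 + B) (w(B) = 1/(B + 21) = 1/(21 + B))
(w(10) + j(-1, -1))*C = (1/(21 + 10) + (-1 - 1*(-1)))*(-37) = (1/31 + (-1 + 1))*(-37) = (1/31 + 0)*(-37) = (1/31)*(-37) = -37/31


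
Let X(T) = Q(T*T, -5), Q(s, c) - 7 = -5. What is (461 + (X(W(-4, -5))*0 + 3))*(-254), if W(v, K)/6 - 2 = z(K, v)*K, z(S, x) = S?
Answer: -117856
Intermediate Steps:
Q(s, c) = 2 (Q(s, c) = 7 - 5 = 2)
W(v, K) = 12 + 6*K² (W(v, K) = 12 + 6*(K*K) = 12 + 6*K²)
X(T) = 2
(461 + (X(W(-4, -5))*0 + 3))*(-254) = (461 + (2*0 + 3))*(-254) = (461 + (0 + 3))*(-254) = (461 + 3)*(-254) = 464*(-254) = -117856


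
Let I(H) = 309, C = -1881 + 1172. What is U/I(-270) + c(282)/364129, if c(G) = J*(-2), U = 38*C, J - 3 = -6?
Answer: -9810361664/112515861 ≈ -87.191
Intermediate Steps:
C = -709
J = -3 (J = 3 - 6 = -3)
U = -26942 (U = 38*(-709) = -26942)
c(G) = 6 (c(G) = -3*(-2) = 6)
U/I(-270) + c(282)/364129 = -26942/309 + 6/364129 = -9810361664/112515861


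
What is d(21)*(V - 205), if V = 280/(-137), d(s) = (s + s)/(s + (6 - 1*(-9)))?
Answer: -66185/274 ≈ -241.55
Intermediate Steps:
d(s) = 2*s/(15 + s) (d(s) = (2*s)/(s + (6 + 9)) = (2*s)/(s + 15) = (2*s)/(15 + s) = 2*s/(15 + s))
V = -280/137 (V = 280*(-1/137) = -280/137 ≈ -2.0438)
d(21)*(V - 205) = (2*21/(15 + 21))*(-280/137 - 205) = (2*21/36)*(-28365/137) = (2*21*(1/36))*(-28365/137) = (7/6)*(-28365/137) = -66185/274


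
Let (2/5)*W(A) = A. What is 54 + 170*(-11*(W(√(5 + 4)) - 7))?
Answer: -881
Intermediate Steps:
W(A) = 5*A/2
54 + 170*(-11*(W(√(5 + 4)) - 7)) = 54 + 170*(-11*(5*√(5 + 4)/2 - 7)) = 54 + 170*(-11*(5*√9/2 - 7)) = 54 + 170*(-11*((5/2)*3 - 7)) = 54 + 170*(-11*(15/2 - 7)) = 54 + 170*(-11*½) = 54 + 170*(-11/2) = 54 - 935 = -881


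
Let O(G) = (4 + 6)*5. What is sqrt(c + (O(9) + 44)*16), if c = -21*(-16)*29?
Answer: 4*sqrt(703) ≈ 106.06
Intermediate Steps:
O(G) = 50 (O(G) = 10*5 = 50)
c = 9744 (c = 336*29 = 9744)
sqrt(c + (O(9) + 44)*16) = sqrt(9744 + (50 + 44)*16) = sqrt(9744 + 94*16) = sqrt(9744 + 1504) = sqrt(11248) = 4*sqrt(703)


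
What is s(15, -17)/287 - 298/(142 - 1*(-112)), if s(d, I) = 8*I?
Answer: -60035/36449 ≈ -1.6471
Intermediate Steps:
s(15, -17)/287 - 298/(142 - 1*(-112)) = (8*(-17))/287 - 298/(142 - 1*(-112)) = -136*1/287 - 298/(142 + 112) = -136/287 - 298/254 = -136/287 - 298*1/254 = -136/287 - 149/127 = -60035/36449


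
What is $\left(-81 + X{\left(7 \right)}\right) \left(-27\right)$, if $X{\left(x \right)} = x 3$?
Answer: $1620$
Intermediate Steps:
$X{\left(x \right)} = 3 x$
$\left(-81 + X{\left(7 \right)}\right) \left(-27\right) = \left(-81 + 3 \cdot 7\right) \left(-27\right) = \left(-81 + 21\right) \left(-27\right) = \left(-60\right) \left(-27\right) = 1620$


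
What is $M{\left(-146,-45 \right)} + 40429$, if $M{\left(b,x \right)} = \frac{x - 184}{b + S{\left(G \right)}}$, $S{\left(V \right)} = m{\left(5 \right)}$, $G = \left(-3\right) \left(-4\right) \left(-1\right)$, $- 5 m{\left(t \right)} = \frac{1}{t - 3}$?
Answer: $\frac{59069059}{1461} \approx 40431.0$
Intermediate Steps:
$m{\left(t \right)} = - \frac{1}{5 \left(-3 + t\right)}$ ($m{\left(t \right)} = - \frac{1}{5 \left(t - 3\right)} = - \frac{1}{5 \left(-3 + t\right)}$)
$G = -12$ ($G = 12 \left(-1\right) = -12$)
$S{\left(V \right)} = - \frac{1}{10}$ ($S{\left(V \right)} = - \frac{1}{-15 + 5 \cdot 5} = - \frac{1}{-15 + 25} = - \frac{1}{10}$)
$M{\left(b,x \right)} = \frac{-184 + x}{- \frac{1}{10} + b}$ ($M{\left(b,x \right)} = \frac{x - 184}{b - \frac{1}{10}} = \frac{-184 + x}{- \frac{1}{10} + b}$)
$M{\left(-146,-45 \right)} + 40429 = \frac{10 \left(-184 - 45\right)}{-1 + 10 \left(-146\right)} + 40429 = 10 \frac{1}{-1 - 1460} \left(-229\right) + 40429 = 10 \frac{1}{-1461} \left(-229\right) + 40429 = 10 \left(- \frac{1}{1461}\right) \left(-229\right) + 40429 = \frac{2290}{1461} + 40429 = \frac{59069059}{1461}$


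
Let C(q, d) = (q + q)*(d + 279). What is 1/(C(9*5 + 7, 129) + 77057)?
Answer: 1/119489 ≈ 8.3690e-6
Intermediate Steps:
C(q, d) = 2*q*(279 + d) (C(q, d) = (2*q)*(279 + d) = 2*q*(279 + d))
1/(C(9*5 + 7, 129) + 77057) = 1/(2*(9*5 + 7)*(279 + 129) + 77057) = 1/(2*(45 + 7)*408 + 77057) = 1/(2*52*408 + 77057) = 1/(42432 + 77057) = 1/119489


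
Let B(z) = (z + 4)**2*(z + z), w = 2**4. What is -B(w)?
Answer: -12800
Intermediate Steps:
w = 16
B(z) = 2*z*(4 + z)**2 (B(z) = (4 + z)**2*(2*z) = 2*z*(4 + z)**2)
-B(w) = -2*16*(4 + 16)**2 = -2*16*20**2 = -2*16*400 = -1*12800 = -12800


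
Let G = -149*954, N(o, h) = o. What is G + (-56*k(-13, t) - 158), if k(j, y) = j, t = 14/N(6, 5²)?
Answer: -141576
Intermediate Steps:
t = 7/3 (t = 14/6 = 14*(⅙) = 7/3 ≈ 2.3333)
G = -142146
G + (-56*k(-13, t) - 158) = -142146 + (-56*(-13) - 158) = -142146 + (728 - 158) = -142146 + 570 = -141576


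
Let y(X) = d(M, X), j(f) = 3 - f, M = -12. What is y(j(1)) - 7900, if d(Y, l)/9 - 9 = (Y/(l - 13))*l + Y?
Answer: -86981/11 ≈ -7907.4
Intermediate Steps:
d(Y, l) = 81 + 9*Y + 9*Y*l/(-13 + l) (d(Y, l) = 81 + 9*((Y/(l - 13))*l + Y) = 81 + 9*((Y/(-13 + l))*l + Y) = 81 + 9*(Y*l/(-13 + l) + Y) = 81 + 9*(Y + Y*l/(-13 + l)) = 81 + (9*Y + 9*Y*l/(-13 + l)) = 81 + 9*Y + 9*Y*l/(-13 + l))
y(X) = 9*(39 - 15*X)/(-13 + X) (y(X) = 9*(-117 - 13*(-12) + 9*X + 2*(-12)*X)/(-13 + X) = 9*(-117 + 156 + 9*X - 24*X)/(-13 + X) = 9*(39 - 15*X)/(-13 + X))
y(j(1)) - 7900 = 27*(13 - 5*(3 - 1*1))/(-13 + (3 - 1*1)) - 7900 = 27*(13 - 5*(3 - 1))/(-13 + (3 - 1)) - 7900 = 27*(13 - 5*2)/(-13 + 2) - 7900 = 27*(13 - 10)/(-11) - 7900 = 27*(-1/11)*3 - 7900 = -81/11 - 7900 = -86981/11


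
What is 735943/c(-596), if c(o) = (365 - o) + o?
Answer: 735943/365 ≈ 2016.3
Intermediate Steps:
c(o) = 365
735943/c(-596) = 735943/365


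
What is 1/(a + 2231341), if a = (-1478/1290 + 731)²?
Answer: 416025/1149904851061 ≈ 3.6179e-7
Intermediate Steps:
a = 221611211536/416025 (a = (-1478*1/1290 + 731)² = (-739/645 + 731)² = (470756/645)² = 221611211536/416025 ≈ 5.3269e+5)
1/(a + 2231341) = 1/(221611211536/416025 + 2231341) = 1/(1149904851061/416025) = 416025/1149904851061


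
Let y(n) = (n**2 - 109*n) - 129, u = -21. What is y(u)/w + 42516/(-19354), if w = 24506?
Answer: -495778671/237144562 ≈ -2.0906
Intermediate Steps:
y(n) = -129 + n**2 - 109*n
y(u)/w + 42516/(-19354) = (-129 + (-21)**2 - 109*(-21))/24506 + 42516/(-19354) = (-129 + 441 + 2289)*(1/24506) + 42516*(-1/19354) = 2601*(1/24506) - 21258/9677 = 2601/24506 - 21258/9677 = -495778671/237144562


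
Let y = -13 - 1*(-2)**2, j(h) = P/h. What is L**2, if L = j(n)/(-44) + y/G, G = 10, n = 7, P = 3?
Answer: 6932689/2371600 ≈ 2.9232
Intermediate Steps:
j(h) = 3/h
y = -17 (y = -13 - 1*4 = -13 - 4 = -17)
L = -2633/1540 (L = (3/7)/(-44) - 17/10 = (3*(1/7))*(-1/44) - 17*1/10 = (3/7)*(-1/44) - 17/10 = -3/308 - 17/10 = -2633/1540 ≈ -1.7097)
L**2 = (-2633/1540)**2 = 6932689/2371600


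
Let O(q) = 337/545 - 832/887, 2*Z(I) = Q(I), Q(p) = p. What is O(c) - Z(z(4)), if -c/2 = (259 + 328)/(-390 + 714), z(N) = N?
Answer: -1121351/483415 ≈ -2.3196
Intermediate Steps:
Z(I) = I/2
c = -587/162 (c = -2*(259 + 328)/(-390 + 714) = -1174/324 = -2*587/324 = -587/162 ≈ -3.6235)
O(q) = -154521/483415 (O(q) = 337*(1/545) - 832*1/887 = 337/545 - 832/887 = -154521/483415)
O(c) - Z(z(4)) = -154521/483415 - 4/2 = -154521/483415 - 1*2 = -154521/483415 - 2 = -1121351/483415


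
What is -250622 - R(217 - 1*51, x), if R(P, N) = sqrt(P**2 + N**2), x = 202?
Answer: -250622 - 2*sqrt(17090) ≈ -2.5088e+5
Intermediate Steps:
R(P, N) = sqrt(N**2 + P**2)
-250622 - R(217 - 1*51, x) = -250622 - sqrt(202**2 + (217 - 1*51)**2) = -250622 - sqrt(40804 + (217 - 51)**2) = -250622 - sqrt(40804 + 166**2) = -250622 - sqrt(40804 + 27556) = -250622 - sqrt(68360) = -250622 - 2*sqrt(17090)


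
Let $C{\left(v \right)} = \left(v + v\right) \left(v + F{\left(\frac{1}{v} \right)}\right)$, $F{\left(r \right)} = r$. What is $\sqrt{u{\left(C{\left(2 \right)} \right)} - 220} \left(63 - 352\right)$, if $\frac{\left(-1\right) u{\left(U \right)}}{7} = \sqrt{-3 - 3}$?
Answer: $- 289 \sqrt{-220 - 7 i \sqrt{6}} \approx -166.92 + 4289.8 i$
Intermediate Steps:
$C{\left(v \right)} = 2 v \left(v + \frac{1}{v}\right)$ ($C{\left(v \right)} = \left(v + v\right) \left(v + \frac{1}{v}\right) = 2 v \left(v + \frac{1}{v}\right)$)
$u{\left(U \right)} = - 7 i \sqrt{6}$ ($u{\left(U \right)} = - 7 \sqrt{-3 - 3} = - 7 \sqrt{-6} = - 7 i \sqrt{6}$)
$\sqrt{u{\left(C{\left(2 \right)} \right)} - 220} \left(63 - 352\right) = \sqrt{- 7 i \sqrt{6} - 220} \left(63 - 352\right) = \sqrt{-220 - 7 i \sqrt{6}} \left(-289\right) = - 289 \sqrt{-220 - 7 i \sqrt{6}}$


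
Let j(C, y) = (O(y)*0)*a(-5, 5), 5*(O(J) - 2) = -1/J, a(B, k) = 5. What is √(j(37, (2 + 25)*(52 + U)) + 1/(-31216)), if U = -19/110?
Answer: I*√1951/7804 ≈ 0.0056599*I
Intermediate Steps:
U = -19/110 (U = -19*1/110 = -19/110 ≈ -0.17273)
O(J) = 2 - 1/(5*J) (O(J) = 2 + (-1/J)/5 = 2 - 1/(5*J))
j(C, y) = 0 (j(C, y) = ((2 - 1/(5*y))*0)*5 = 0*5 = 0)
√(j(37, (2 + 25)*(52 + U)) + 1/(-31216)) = √(0 + 1/(-31216)) = √(0 - 1/31216) = √(-1/31216) = I*√1951/7804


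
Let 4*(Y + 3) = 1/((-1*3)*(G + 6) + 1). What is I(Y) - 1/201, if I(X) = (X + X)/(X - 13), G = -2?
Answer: 17587/47235 ≈ 0.37233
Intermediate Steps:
Y = -133/44 (Y = -3 + 1/(4*((-1*3)*(-2 + 6) + 1)) = -3 + 1/(4*(-3*4 + 1)) = -3 + 1/(4*(-12 + 1)) = -3 + (¼)/(-11) = -3 + (¼)*(-1/11) = -3 - 1/44 = -133/44 ≈ -3.0227)
I(X) = 2*X/(-13 + X) (I(X) = (2*X)/(-13 + X) = 2*X/(-13 + X))
I(Y) - 1/201 = 2*(-133/44)/(-13 - 133/44) - 1/201 = 2*(-133/44)/(-705/44) - 1*1/201 = 2*(-133/44)*(-44/705) - 1/201 = 266/705 - 1/201 = 17587/47235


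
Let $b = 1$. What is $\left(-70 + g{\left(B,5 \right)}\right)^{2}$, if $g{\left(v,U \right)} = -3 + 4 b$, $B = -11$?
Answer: $4761$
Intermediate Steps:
$g{\left(v,U \right)} = 1$ ($g{\left(v,U \right)} = -3 + 4 \cdot 1 = -3 + 4 = 1$)
$\left(-70 + g{\left(B,5 \right)}\right)^{2} = \left(-70 + 1\right)^{2} = \left(-69\right)^{2} = 4761$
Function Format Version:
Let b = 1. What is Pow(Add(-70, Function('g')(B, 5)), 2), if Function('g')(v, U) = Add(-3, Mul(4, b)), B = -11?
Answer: 4761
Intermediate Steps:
Function('g')(v, U) = 1 (Function('g')(v, U) = Add(-3, Mul(4, 1)) = Add(-3, 4) = 1)
Pow(Add(-70, Function('g')(B, 5)), 2) = Pow(Add(-70, 1), 2) = Pow(-69, 2) = 4761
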